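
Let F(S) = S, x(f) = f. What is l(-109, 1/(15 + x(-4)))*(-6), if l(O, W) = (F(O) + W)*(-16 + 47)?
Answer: 222828/11 ≈ 20257.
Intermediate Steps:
l(O, W) = 31*O + 31*W (l(O, W) = (O + W)*(-16 + 47) = (O + W)*31 = 31*O + 31*W)
l(-109, 1/(15 + x(-4)))*(-6) = (31*(-109) + 31/(15 - 4))*(-6) = (-3379 + 31/11)*(-6) = -37138/11*(-6) = 222828/11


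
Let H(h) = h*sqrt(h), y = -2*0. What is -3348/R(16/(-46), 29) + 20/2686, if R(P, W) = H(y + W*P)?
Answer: 10/1343 - 19251*I*sqrt(1334)/6728 ≈ 0.007446 - 104.51*I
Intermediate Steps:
y = 0
H(h) = h**(3/2)
R(P, W) = (P*W)**(3/2) (R(P, W) = (0 + W*P)**(3/2) = (0 + P*W)**(3/2) = (P*W)**(3/2))
-3348/R(16/(-46), 29) + 20/2686 = -3348*sqrt(29)*((46*I*sqrt(46))/64)/841 + 20/2686 = -3348*sqrt(29)*(23*I*sqrt(46)/32)/841 + 20*(1/2686) = -3348*23*I*sqrt(1334)/26912 + 10/1343 = -19251*I*sqrt(1334)/6728 + 10/1343 = 10/1343 - 19251*I*sqrt(1334)/6728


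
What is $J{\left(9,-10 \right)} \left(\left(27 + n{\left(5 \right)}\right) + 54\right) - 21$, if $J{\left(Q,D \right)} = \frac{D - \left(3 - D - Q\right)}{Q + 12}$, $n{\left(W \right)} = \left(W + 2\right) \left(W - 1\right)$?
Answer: $- \frac{281}{3} \approx -93.667$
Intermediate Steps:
$n{\left(W \right)} = \left(-1 + W\right) \left(2 + W\right)$ ($n{\left(W \right)} = \left(2 + W\right) \left(-1 + W\right) = \left(-1 + W\right) \left(2 + W\right)$)
$J{\left(Q,D \right)} = \frac{-3 + Q + 2 D}{12 + Q}$ ($J{\left(Q,D \right)} = \frac{D - \left(3 - D - Q\right)}{12 + Q} = \frac{D + \left(-3 + D + Q\right)}{12 + Q} = \frac{-3 + Q + 2 D}{12 + Q}$)
$J{\left(9,-10 \right)} \left(\left(27 + n{\left(5 \right)}\right) + 54\right) - 21 = \frac{-3 + 9 + 2 \left(-10\right)}{12 + 9} \left(\left(27 + \left(-2 + 5 + 5^{2}\right)\right) + 54\right) - 21 = \frac{-3 + 9 - 20}{21} \left(\left(27 + \left(-2 + 5 + 25\right)\right) + 54\right) - 21 = \frac{1}{21} \left(-14\right) \left(\left(27 + 28\right) + 54\right) - 21 = - \frac{2 \left(55 + 54\right)}{3} - 21 = \left(- \frac{2}{3}\right) 109 - 21 = - \frac{218}{3} - 21 = - \frac{281}{3}$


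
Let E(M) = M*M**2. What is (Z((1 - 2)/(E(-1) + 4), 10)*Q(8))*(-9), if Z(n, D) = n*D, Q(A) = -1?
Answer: -30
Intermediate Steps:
E(M) = M**3
Z(n, D) = D*n
(Z((1 - 2)/(E(-1) + 4), 10)*Q(8))*(-9) = ((10*((1 - 2)/((-1)**3 + 4)))*(-1))*(-9) = ((10*(-1/(-1 + 4)))*(-1))*(-9) = ((10*(-1/3))*(-1))*(-9) = -10/3*(-1)*(-9) = (10/3)*(-9) = -30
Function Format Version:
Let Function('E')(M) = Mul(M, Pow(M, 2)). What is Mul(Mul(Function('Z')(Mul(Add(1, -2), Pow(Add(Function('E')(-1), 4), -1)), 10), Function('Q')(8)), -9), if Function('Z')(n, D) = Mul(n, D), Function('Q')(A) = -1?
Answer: -30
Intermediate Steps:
Function('E')(M) = Pow(M, 3)
Function('Z')(n, D) = Mul(D, n)
Mul(Mul(Function('Z')(Mul(Add(1, -2), Pow(Add(Function('E')(-1), 4), -1)), 10), Function('Q')(8)), -9) = Mul(Mul(Mul(10, Mul(Add(1, -2), Pow(Add(Pow(-1, 3), 4), -1))), -1), -9) = Mul(Mul(Mul(10, Mul(-1, Pow(Add(-1, 4), -1))), -1), -9) = Mul(Mul(Mul(10, Mul(-1, Pow(3, -1))), -1), -9) = Mul(Mul(Mul(10, Mul(-1, Rational(1, 3))), -1), -9) = Mul(Mul(Mul(10, Rational(-1, 3)), -1), -9) = Mul(Mul(Rational(-10, 3), -1), -9) = Mul(Rational(10, 3), -9) = -30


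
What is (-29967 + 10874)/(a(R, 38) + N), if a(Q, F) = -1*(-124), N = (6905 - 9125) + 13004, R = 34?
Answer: -19093/10908 ≈ -1.7504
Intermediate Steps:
N = 10784 (N = -2220 + 13004 = 10784)
a(Q, F) = 124
(-29967 + 10874)/(a(R, 38) + N) = (-29967 + 10874)/(124 + 10784) = -19093/10908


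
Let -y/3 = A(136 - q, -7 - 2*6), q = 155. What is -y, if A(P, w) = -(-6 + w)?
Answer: 75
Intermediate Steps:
A(P, w) = 6 - w
y = -75 (y = -3*(6 - (-7 - 2*6)) = -3*(6 - (-7 - 12)) = -3*(6 - 1*(-19)) = -3*(6 + 19) = -3*25 = -75)
-y = -1*(-75) = 75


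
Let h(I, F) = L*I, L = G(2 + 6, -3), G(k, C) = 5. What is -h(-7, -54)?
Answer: 35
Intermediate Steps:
L = 5
h(I, F) = 5*I
-h(-7, -54) = -5*(-7) = -1*(-35) = 35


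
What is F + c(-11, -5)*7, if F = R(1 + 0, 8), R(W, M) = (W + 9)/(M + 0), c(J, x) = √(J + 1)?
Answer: 5/4 + 7*I*√10 ≈ 1.25 + 22.136*I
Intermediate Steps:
c(J, x) = √(1 + J)
R(W, M) = (9 + W)/M
F = 5/4 (F = (9 + (1 + 0))/8 = (9 + 1)/8 = (⅛)*10 = 5/4 ≈ 1.2500)
F + c(-11, -5)*7 = 5/4 + √(1 - 11)*7 = 5/4 + √(-10)*7 = 5/4 + (I*√10)*7 = 5/4 + 7*I*√10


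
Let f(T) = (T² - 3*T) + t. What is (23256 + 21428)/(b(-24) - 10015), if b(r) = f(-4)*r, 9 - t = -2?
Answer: -44684/10951 ≈ -4.0804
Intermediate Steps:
t = 11 (t = 9 - 1*(-2) = 9 + 2 = 11)
f(T) = 11 + T² - 3*T (f(T) = (T² - 3*T) + 11 = 11 + T² - 3*T)
b(r) = 39*r (b(r) = (11 + (-4)² - 3*(-4))*r = (11 + 16 + 12)*r = 39*r)
(23256 + 21428)/(b(-24) - 10015) = (23256 + 21428)/(39*(-24) - 10015) = 44684/(-936 - 10015) = 44684/(-10951) = 44684*(-1/10951) = -44684/10951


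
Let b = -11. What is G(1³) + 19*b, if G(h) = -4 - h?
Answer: -214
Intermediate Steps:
G(1³) + 19*b = (-4 - 1*1³) + 19*(-11) = (-4 - 1*1) - 209 = (-4 - 1) - 209 = -5 - 209 = -214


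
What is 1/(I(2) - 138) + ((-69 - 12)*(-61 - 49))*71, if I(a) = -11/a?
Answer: 181559068/287 ≈ 6.3261e+5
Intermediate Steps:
1/(I(2) - 138) + ((-69 - 12)*(-61 - 49))*71 = 1/(-11/2 - 138) + ((-69 - 12)*(-61 - 49))*71 = 1/(-11*½ - 138) - 81*(-110)*71 = 1/(-11/2 - 138) + 8910*71 = 1/(-287/2) + 632610 = -2/287 + 632610 = 181559068/287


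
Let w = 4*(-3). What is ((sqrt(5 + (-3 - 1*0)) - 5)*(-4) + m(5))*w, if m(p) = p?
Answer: -300 + 48*sqrt(2) ≈ -232.12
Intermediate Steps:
w = -12
((sqrt(5 + (-3 - 1*0)) - 5)*(-4) + m(5))*w = ((sqrt(5 + (-3 - 1*0)) - 5)*(-4) + 5)*(-12) = ((sqrt(5 + (-3 + 0)) - 5)*(-4) + 5)*(-12) = ((sqrt(5 - 3) - 5)*(-4) + 5)*(-12) = ((sqrt(2) - 5)*(-4) + 5)*(-12) = ((-5 + sqrt(2))*(-4) + 5)*(-12) = ((20 - 4*sqrt(2)) + 5)*(-12) = (25 - 4*sqrt(2))*(-12) = -300 + 48*sqrt(2)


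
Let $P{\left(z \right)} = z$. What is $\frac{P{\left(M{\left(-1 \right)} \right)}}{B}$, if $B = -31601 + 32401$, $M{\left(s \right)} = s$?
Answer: $- \frac{1}{800} \approx -0.00125$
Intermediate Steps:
$B = 800$
$\frac{P{\left(M{\left(-1 \right)} \right)}}{B} = - \frac{1}{800}$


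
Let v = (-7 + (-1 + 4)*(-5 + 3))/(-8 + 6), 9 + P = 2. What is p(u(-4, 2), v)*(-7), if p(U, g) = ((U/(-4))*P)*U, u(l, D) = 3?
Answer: -441/4 ≈ -110.25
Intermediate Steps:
P = -7 (P = -9 + 2 = -7)
v = 13/2 (v = (-7 + 3*(-2))/(-2) = (-7 - 6)*(-½) = -13*(-½) = 13/2 ≈ 6.5000)
p(U, g) = 7*U²/4 (p(U, g) = ((U/(-4))*(-7))*U = ((U*(-¼))*(-7))*U = (-U/4*(-7))*U = (7*U/4)*U = 7*U²/4)
p(u(-4, 2), v)*(-7) = ((7/4)*3²)*(-7) = ((7/4)*9)*(-7) = (63/4)*(-7) = -441/4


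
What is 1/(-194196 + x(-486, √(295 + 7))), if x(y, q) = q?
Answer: -97098/18856043057 - √302/37712086114 ≈ -5.1499e-6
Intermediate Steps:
1/(-194196 + x(-486, √(295 + 7))) = 1/(-194196 + √(295 + 7)) = 1/(-194196 + √302)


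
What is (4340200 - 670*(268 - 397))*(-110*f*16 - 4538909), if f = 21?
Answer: -20255678991470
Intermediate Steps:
(4340200 - 670*(268 - 397))*(-110*f*16 - 4538909) = (4340200 - 670*(268 - 397))*(-110*21*16 - 4538909) = (4340200 - 670*(-129))*(-2310*16 - 4538909) = (4340200 + 86430)*(-36960 - 4538909) = 4426630*(-4575869) = -20255678991470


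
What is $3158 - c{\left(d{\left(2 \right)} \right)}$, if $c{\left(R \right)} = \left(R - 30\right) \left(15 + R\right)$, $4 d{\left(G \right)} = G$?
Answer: $\frac{14461}{4} \approx 3615.3$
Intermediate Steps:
$d{\left(G \right)} = \frac{G}{4}$
$c{\left(R \right)} = \left(-30 + R\right) \left(15 + R\right)$
$3158 - c{\left(d{\left(2 \right)} \right)} = 3158 - \left(-450 + \left(\frac{1}{4} \cdot 2\right)^{2} - 15 \cdot \frac{1}{4} \cdot 2\right) = 3158 - \left(-450 + \left(\frac{1}{2}\right)^{2} - \frac{15}{2}\right) = 3158 - \left(-450 + \frac{1}{4} - \frac{15}{2}\right) = 3158 - - \frac{1829}{4} = 3158 + \frac{1829}{4} = \frac{14461}{4}$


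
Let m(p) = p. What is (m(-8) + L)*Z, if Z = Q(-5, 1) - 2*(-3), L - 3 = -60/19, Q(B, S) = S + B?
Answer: -310/19 ≈ -16.316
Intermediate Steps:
Q(B, S) = B + S
L = -3/19 (L = 3 - 60/19 = -3/19 ≈ -0.15789)
Z = 2 (Z = (-5 + 1) - 2*(-3) = -4 + 6 = 2)
(m(-8) + L)*Z = (-8 - 3/19)*2 = -155/19*2 = -310/19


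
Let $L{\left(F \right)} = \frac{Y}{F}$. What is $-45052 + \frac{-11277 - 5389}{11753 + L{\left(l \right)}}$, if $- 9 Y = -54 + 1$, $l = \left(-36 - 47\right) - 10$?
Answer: $- \frac{221599922129}{4918604} \approx -45053.0$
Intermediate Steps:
$l = -93$ ($l = -83 - 10 = -93$)
$Y = \frac{53}{9}$ ($Y = - \frac{-54 + 1}{9} = \left(- \frac{1}{9}\right) \left(-53\right) = \frac{53}{9} \approx 5.8889$)
$L{\left(F \right)} = \frac{53}{9 F}$
$-45052 + \frac{-11277 - 5389}{11753 + L{\left(l \right)}} = -45052 + \frac{-11277 - 5389}{11753 + \frac{53}{9 \left(-93\right)}} = -45052 - \frac{16666}{11753 + \frac{53}{9} \left(- \frac{1}{93}\right)} = -45052 - \frac{16666}{11753 - \frac{53}{837}} = -45052 - \frac{16666}{\frac{9837208}{837}} = -45052 - \frac{6974721}{4918604} = - \frac{221599922129}{4918604}$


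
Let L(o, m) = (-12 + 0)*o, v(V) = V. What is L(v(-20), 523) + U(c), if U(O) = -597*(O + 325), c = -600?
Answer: 164415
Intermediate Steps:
U(O) = -194025 - 597*O (U(O) = -597*(325 + O) = -194025 - 597*O)
L(o, m) = -12*o
L(v(-20), 523) + U(c) = -12*(-20) + (-194025 - 597*(-600)) = 240 + (-194025 + 358200) = 240 + 164175 = 164415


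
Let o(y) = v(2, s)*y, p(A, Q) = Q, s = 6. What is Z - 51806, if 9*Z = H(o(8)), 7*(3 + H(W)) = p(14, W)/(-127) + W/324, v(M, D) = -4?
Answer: -33574698737/648081 ≈ -51806.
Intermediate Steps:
o(y) = -4*y
H(W) = -3 - 197*W/288036 (H(W) = -3 + (W/(-127) + W/324)/7 = -3 + (W*(-1/127) + W*(1/324))/7 = -3 + (-W/127 + W/324)/7 = -3 + (-197*W/41148)/7 = -3 - 197*W/288036)
Z = -214451/648081 (Z = (-3 - (-197)*8/72009)/9 = (-3 - 197/288036*(-32))/9 = (-3 + 1576/72009)/9 = (1/9)*(-214451/72009) = -214451/648081 ≈ -0.33090)
Z - 51806 = -214451/648081 - 51806 = -33574698737/648081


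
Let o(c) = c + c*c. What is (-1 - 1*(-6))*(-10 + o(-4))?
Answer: 10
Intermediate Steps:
o(c) = c + c²
(-1 - 1*(-6))*(-10 + o(-4)) = (-1 - 1*(-6))*(-10 - 4*(1 - 4)) = (-1 + 6)*(-10 - 4*(-3)) = 5*(-10 + 12) = 5*2 = 10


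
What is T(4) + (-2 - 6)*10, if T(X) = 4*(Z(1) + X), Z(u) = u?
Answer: -60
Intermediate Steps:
T(X) = 4 + 4*X (T(X) = 4*(1 + X) = 4 + 4*X)
T(4) + (-2 - 6)*10 = (4 + 4*4) + (-2 - 6)*10 = (4 + 16) - 8*10 = 20 - 80 = -60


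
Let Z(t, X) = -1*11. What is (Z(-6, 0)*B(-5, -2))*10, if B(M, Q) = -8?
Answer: 880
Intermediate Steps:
Z(t, X) = -11
(Z(-6, 0)*B(-5, -2))*10 = -11*(-8)*10 = 88*10 = 880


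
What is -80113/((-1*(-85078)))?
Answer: -80113/85078 ≈ -0.94164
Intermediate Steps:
-80113/((-1*(-85078))) = -80113/85078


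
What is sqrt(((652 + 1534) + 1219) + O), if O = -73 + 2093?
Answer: 5*sqrt(217) ≈ 73.655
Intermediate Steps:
O = 2020
sqrt(((652 + 1534) + 1219) + O) = sqrt(((652 + 1534) + 1219) + 2020) = sqrt((2186 + 1219) + 2020) = sqrt(3405 + 2020) = sqrt(5425) = 5*sqrt(217)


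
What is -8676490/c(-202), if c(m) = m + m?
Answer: 4338245/202 ≈ 21476.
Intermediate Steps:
c(m) = 2*m
-8676490/c(-202) = -8676490/(2*(-202)) = -8676490/(-404) = -8676490*(-1/404) = 4338245/202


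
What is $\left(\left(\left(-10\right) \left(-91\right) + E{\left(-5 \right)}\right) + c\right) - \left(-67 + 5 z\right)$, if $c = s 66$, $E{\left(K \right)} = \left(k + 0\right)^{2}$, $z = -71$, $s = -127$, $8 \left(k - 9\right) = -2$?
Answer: $- \frac{111575}{16} \approx -6973.4$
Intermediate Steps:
$k = \frac{35}{4}$ ($k = 9 + \frac{1}{8} \left(-2\right) = 9 - \frac{1}{4} = \frac{35}{4} \approx 8.75$)
$E{\left(K \right)} = \frac{1225}{16}$ ($E{\left(K \right)} = \left(\frac{35}{4} + 0\right)^{2} = \left(\frac{35}{4}\right)^{2} = \frac{1225}{16}$)
$c = -8382$ ($c = \left(-127\right) 66 = -8382$)
$\left(\left(\left(-10\right) \left(-91\right) + E{\left(-5 \right)}\right) + c\right) - \left(-67 + 5 z\right) = \left(\left(\left(-10\right) \left(-91\right) + \frac{1225}{16}\right) - 8382\right) + \left(67 - -355\right) = \left(\left(910 + \frac{1225}{16}\right) - 8382\right) + \left(67 + 355\right) = \left(\frac{15785}{16} - 8382\right) + 422 = - \frac{118327}{16} + 422 = - \frac{111575}{16}$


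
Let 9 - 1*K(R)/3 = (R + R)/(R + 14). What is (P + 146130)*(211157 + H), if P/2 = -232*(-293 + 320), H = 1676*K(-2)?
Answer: 34480672170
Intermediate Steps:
K(R) = 27 - 6*R/(14 + R) (K(R) = 27 - 3*(R + R)/(R + 14) = 27 - 3*2*R/(14 + R) = 27 - 6*R/(14 + R))
H = 46928 (H = 1676*(21*(18 - 2)/(14 - 2)) = 1676*(21*16/12) = 1676*(21*(1/12)*16) = 1676*28 = 46928)
P = -12528 (P = 2*(-232*(-293 + 320)) = 2*(-232*27) = 2*(-6264) = -12528)
(P + 146130)*(211157 + H) = (-12528 + 146130)*(211157 + 46928) = 133602*258085 = 34480672170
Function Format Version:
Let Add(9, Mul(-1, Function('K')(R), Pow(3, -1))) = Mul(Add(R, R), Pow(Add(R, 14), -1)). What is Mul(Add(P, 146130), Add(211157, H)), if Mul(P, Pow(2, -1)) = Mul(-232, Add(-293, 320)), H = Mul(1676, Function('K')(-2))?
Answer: 34480672170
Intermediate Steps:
Function('K')(R) = Add(27, Mul(-6, R, Pow(Add(14, R), -1))) (Function('K')(R) = Add(27, Mul(-3, Mul(Add(R, R), Pow(Add(R, 14), -1)))) = Add(27, Mul(-3, Mul(Mul(2, R), Pow(Add(14, R), -1)))) = Add(27, Mul(-3, Mul(2, R, Pow(Add(14, R), -1)))) = Add(27, Mul(-6, R, Pow(Add(14, R), -1))))
H = 46928 (H = Mul(1676, Mul(21, Pow(Add(14, -2), -1), Add(18, -2))) = Mul(1676, Mul(21, Pow(12, -1), 16)) = Mul(1676, Mul(21, Rational(1, 12), 16)) = Mul(1676, 28) = 46928)
P = -12528 (P = Mul(2, Mul(-232, Add(-293, 320))) = Mul(2, Mul(-232, 27)) = Mul(2, -6264) = -12528)
Mul(Add(P, 146130), Add(211157, H)) = Mul(Add(-12528, 146130), Add(211157, 46928)) = Mul(133602, 258085) = 34480672170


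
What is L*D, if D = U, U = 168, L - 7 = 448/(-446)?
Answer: 224616/223 ≈ 1007.2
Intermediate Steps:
L = 1337/223 (L = 7 + 448/(-446) = 7 + 448*(-1/446) = 7 - 224/223 = 1337/223 ≈ 5.9955)
D = 168
L*D = (1337/223)*168 = 224616/223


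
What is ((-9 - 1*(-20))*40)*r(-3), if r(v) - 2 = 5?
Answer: 3080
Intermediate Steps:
r(v) = 7 (r(v) = 2 + 5 = 7)
((-9 - 1*(-20))*40)*r(-3) = ((-9 - 1*(-20))*40)*7 = ((-9 + 20)*40)*7 = (11*40)*7 = 440*7 = 3080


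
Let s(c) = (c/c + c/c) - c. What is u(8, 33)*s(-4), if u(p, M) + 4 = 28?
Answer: 144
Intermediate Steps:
s(c) = 2 - c (s(c) = (1 + 1) - c = 2 - c)
u(p, M) = 24 (u(p, M) = -4 + 28 = 24)
u(8, 33)*s(-4) = 24*(2 - 1*(-4)) = 24*(2 + 4) = 24*6 = 144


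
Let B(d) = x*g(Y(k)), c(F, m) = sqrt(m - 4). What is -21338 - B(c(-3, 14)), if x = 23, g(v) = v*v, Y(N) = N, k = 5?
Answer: -21913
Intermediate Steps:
c(F, m) = sqrt(-4 + m)
g(v) = v**2
B(d) = 575 (B(d) = 23*5**2 = 23*25 = 575)
-21338 - B(c(-3, 14)) = -21338 - 1*575 = -21338 - 575 = -21913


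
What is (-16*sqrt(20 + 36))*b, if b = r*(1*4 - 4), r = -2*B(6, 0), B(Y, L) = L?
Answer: 0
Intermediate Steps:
r = 0 (r = -2*0 = 0)
b = 0 (b = 0*(1*4 - 4) = 0*(4 - 4) = 0*0 = 0)
(-16*sqrt(20 + 36))*b = -16*sqrt(20 + 36)*0 = -32*sqrt(14)*0 = 0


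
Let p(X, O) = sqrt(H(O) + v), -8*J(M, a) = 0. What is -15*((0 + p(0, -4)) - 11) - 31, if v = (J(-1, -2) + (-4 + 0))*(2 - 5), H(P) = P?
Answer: 134 - 30*sqrt(2) ≈ 91.574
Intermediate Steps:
J(M, a) = 0 (J(M, a) = -1/8*0 = 0)
v = 12 (v = (0 + (-4 + 0))*(2 - 5) = (0 - 4)*(-3) = -4*(-3) = 12)
p(X, O) = sqrt(12 + O) (p(X, O) = sqrt(O + 12) = sqrt(12 + O))
-15*((0 + p(0, -4)) - 11) - 31 = -15*((0 + sqrt(12 - 4)) - 11) - 31 = -15*((0 + sqrt(8)) - 11) - 31 = -15*((0 + 2*sqrt(2)) - 11) - 31 = -15*(2*sqrt(2) - 11) - 31 = -15*(-11 + 2*sqrt(2)) - 31 = (165 - 30*sqrt(2)) - 31 = 134 - 30*sqrt(2)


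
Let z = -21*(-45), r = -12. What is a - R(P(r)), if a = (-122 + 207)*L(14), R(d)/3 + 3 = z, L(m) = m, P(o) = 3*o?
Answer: -1636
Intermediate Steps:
z = 945
R(d) = 2826 (R(d) = -9 + 3*945 = -9 + 2835 = 2826)
a = 1190 (a = (-122 + 207)*14 = 85*14 = 1190)
a - R(P(r)) = 1190 - 1*2826 = 1190 - 2826 = -1636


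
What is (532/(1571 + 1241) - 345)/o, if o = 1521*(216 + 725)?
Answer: -12758/52956657 ≈ -0.00024091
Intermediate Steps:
o = 1431261 (o = 1521*941 = 1431261)
(532/(1571 + 1241) - 345)/o = (532/(1571 + 1241) - 345)/1431261 = (532/2812 - 345)*(1/1431261) = (532*(1/2812) - 345)*(1/1431261) = (7/37 - 345)*(1/1431261) = -12758/37*1/1431261 = -12758/52956657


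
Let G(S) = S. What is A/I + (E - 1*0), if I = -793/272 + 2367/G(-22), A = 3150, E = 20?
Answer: -562420/66127 ≈ -8.5051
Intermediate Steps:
I = -330635/2992 (I = -793/272 + 2367/(-22) = -793*1/272 + 2367*(-1/22) = -793/272 - 2367/22 = -330635/2992 ≈ -110.51)
A/I + (E - 1*0) = 3150/(-330635/2992) + (20 - 1*0) = 3150*(-2992/330635) + (20 + 0) = -1884960/66127 + 20 = -562420/66127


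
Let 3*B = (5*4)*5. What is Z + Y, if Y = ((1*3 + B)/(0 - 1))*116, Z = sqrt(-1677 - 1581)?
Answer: -12644/3 + 3*I*sqrt(362) ≈ -4214.7 + 57.079*I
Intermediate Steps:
Z = 3*I*sqrt(362) (Z = sqrt(-3258) = 3*I*sqrt(362) ≈ 57.079*I)
B = 100/3 (B = ((5*4)*5)/3 = (20*5)/3 = (1/3)*100 = 100/3 ≈ 33.333)
Y = -12644/3 (Y = ((1*3 + 100/3)/(0 - 1))*116 = ((3 + 100/3)/(-1))*116 = ((109/3)*(-1))*116 = -109/3*116 = -12644/3 ≈ -4214.7)
Z + Y = 3*I*sqrt(362) - 12644/3 = -12644/3 + 3*I*sqrt(362)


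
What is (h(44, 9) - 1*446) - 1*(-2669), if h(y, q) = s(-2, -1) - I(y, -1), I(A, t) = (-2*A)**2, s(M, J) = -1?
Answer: -5522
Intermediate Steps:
I(A, t) = 4*A**2
h(y, q) = -1 - 4*y**2
(h(44, 9) - 1*446) - 1*(-2669) = ((-1 - 4*44**2) - 1*446) - 1*(-2669) = ((-1 - 4*1936) - 446) + 2669 = ((-1 - 7744) - 446) + 2669 = (-7745 - 446) + 2669 = -8191 + 2669 = -5522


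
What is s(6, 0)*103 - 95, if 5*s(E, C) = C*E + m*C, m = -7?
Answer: -95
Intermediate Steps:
s(E, C) = -7*C/5 + C*E/5 (s(E, C) = (C*E - 7*C)/5 = (-7*C + C*E)/5 = -7*C/5 + C*E/5)
s(6, 0)*103 - 95 = ((⅕)*0*(-7 + 6))*103 - 95 = ((⅕)*0*(-1))*103 - 95 = 0*103 - 95 = 0 - 95 = -95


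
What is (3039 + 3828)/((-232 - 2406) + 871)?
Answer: -2289/589 ≈ -3.8862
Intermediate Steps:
(3039 + 3828)/((-232 - 2406) + 871) = 6867/(-2638 + 871) = 6867/(-1767) = 6867*(-1/1767) = -2289/589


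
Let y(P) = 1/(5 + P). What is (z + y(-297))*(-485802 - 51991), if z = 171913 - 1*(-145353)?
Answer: -49822042172103/292 ≈ -1.7062e+11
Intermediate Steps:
z = 317266 (z = 171913 + 145353 = 317266)
(z + y(-297))*(-485802 - 51991) = (317266 + 1/(5 - 297))*(-485802 - 51991) = (317266 + 1/(-292))*(-537793) = (317266 - 1/292)*(-537793) = (92641671/292)*(-537793) = -49822042172103/292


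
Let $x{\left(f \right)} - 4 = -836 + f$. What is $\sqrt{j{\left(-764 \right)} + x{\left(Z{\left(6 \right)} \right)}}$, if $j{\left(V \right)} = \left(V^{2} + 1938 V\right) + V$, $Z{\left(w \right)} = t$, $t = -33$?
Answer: $i \sqrt{898565} \approx 947.93 i$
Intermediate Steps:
$Z{\left(w \right)} = -33$
$x{\left(f \right)} = -832 + f$ ($x{\left(f \right)} = 4 + \left(-836 + f\right) = -832 + f$)
$j{\left(V \right)} = V^{2} + 1939 V$
$\sqrt{j{\left(-764 \right)} + x{\left(Z{\left(6 \right)} \right)}} = \sqrt{- 764 \left(1939 - 764\right) - 865} = \sqrt{\left(-764\right) 1175 - 865} = \sqrt{-897700 - 865} = \sqrt{-898565} = i \sqrt{898565}$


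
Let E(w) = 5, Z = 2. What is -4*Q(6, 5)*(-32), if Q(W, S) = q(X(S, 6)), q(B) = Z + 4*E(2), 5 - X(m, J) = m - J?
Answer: 2816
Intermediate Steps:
X(m, J) = 5 + J - m (X(m, J) = 5 - (m - J) = 5 + (J - m) = 5 + J - m)
q(B) = 22 (q(B) = 2 + 4*5 = 2 + 20 = 22)
Q(W, S) = 22
-4*Q(6, 5)*(-32) = -4*22*(-32) = -88*(-32) = 2816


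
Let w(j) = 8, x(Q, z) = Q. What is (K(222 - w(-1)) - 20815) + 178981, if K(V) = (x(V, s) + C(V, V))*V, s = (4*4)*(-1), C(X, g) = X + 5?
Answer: 250828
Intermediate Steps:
C(X, g) = 5 + X
s = -16 (s = 16*(-1) = -16)
K(V) = V*(5 + 2*V) (K(V) = (V + (5 + V))*V = (5 + 2*V)*V = V*(5 + 2*V))
(K(222 - w(-1)) - 20815) + 178981 = ((222 - 1*8)*(5 + 2*(222 - 1*8)) - 20815) + 178981 = ((222 - 8)*(5 + 2*(222 - 8)) - 20815) + 178981 = (214*(5 + 2*214) - 20815) + 178981 = (214*(5 + 428) - 20815) + 178981 = (214*433 - 20815) + 178981 = (92662 - 20815) + 178981 = 71847 + 178981 = 250828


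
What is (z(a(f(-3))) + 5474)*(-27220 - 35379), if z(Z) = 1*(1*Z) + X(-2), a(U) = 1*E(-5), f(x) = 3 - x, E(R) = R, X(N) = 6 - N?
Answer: -342854723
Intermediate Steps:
a(U) = -5 (a(U) = 1*(-5) = -5)
z(Z) = 8 + Z (z(Z) = 1*(1*Z) + (6 - 1*(-2)) = 1*Z + (6 + 2) = Z + 8 = 8 + Z)
(z(a(f(-3))) + 5474)*(-27220 - 35379) = ((8 - 5) + 5474)*(-27220 - 35379) = (3 + 5474)*(-62599) = 5477*(-62599) = -342854723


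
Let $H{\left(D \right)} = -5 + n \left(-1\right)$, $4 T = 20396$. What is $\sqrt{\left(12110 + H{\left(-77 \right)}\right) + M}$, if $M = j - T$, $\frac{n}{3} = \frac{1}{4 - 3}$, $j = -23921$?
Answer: $i \sqrt{16918} \approx 130.07 i$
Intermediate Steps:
$T = 5099$ ($T = \frac{1}{4} \cdot 20396 = 5099$)
$n = 3$ ($n = \frac{3}{4 - 3} = \frac{3}{1} = 3 \cdot 1 = 3$)
$H{\left(D \right)} = -8$ ($H{\left(D \right)} = -5 + 3 \left(-1\right) = -5 - 3 = -8$)
$M = -29020$ ($M = -23921 - 5099 = -29020$)
$\sqrt{\left(12110 + H{\left(-77 \right)}\right) + M} = \sqrt{\left(12110 - 8\right) - 29020} = \sqrt{12102 - 29020} = \sqrt{-16918} = i \sqrt{16918}$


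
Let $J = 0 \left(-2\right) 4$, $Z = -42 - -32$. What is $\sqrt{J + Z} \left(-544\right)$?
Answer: $- 544 i \sqrt{10} \approx - 1720.3 i$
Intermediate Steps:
$Z = -10$ ($Z = -42 + 32 = -10$)
$J = 0$ ($J = 0 \cdot 4 = 0$)
$\sqrt{J + Z} \left(-544\right) = \sqrt{0 - 10} \left(-544\right) = \sqrt{-10} \left(-544\right) = i \sqrt{10} \left(-544\right) = - 544 i \sqrt{10}$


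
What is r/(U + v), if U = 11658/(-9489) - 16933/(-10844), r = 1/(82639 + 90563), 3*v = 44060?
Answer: 17149786/43625929243717735 ≈ 3.9311e-10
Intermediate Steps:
v = 44060/3 (v = (⅓)*44060 = 44060/3 ≈ 14687.)
r = 1/173202 ≈ 5.7736e-6
U = 11419295/34299572 (U = 11658*(-1/9489) - 16933*(-1/10844) = -3886/3163 + 16933/10844 = 11419295/34299572 ≈ 0.33293)
r/(U + v) = 1/(173202*(11419295/34299572 + 44060/3)) = 1/(173202*(1511273400205/102898716)) = (1/173202)*(102898716/1511273400205) = 17149786/43625929243717735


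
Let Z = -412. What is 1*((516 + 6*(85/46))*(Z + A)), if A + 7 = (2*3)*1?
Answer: -5006799/23 ≈ -2.1769e+5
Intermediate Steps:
A = -1 (A = -7 + (2*3)*1 = -7 + 6*1 = -7 + 6 = -1)
1*((516 + 6*(85/46))*(Z + A)) = 1*((516 + 6*(85/46))*(-412 - 1)) = 1*((516 + 6*(85*(1/46)))*(-413)) = 1*((516 + 6*(85/46))*(-413)) = 1*((516 + 255/23)*(-413)) = 1*((12123/23)*(-413)) = 1*(-5006799/23) = -5006799/23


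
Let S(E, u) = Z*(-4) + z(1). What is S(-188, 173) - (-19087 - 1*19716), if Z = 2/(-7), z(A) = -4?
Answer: 271601/7 ≈ 38800.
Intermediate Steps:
Z = -2/7 (Z = 2*(-⅐) = -2/7 ≈ -0.28571)
S(E, u) = -20/7 (S(E, u) = -2/7*(-4) - 4 = 8/7 - 4 = -20/7)
S(-188, 173) - (-19087 - 1*19716) = -20/7 - (-19087 - 1*19716) = -20/7 - (-19087 - 19716) = -20/7 - 1*(-38803) = -20/7 + 38803 = 271601/7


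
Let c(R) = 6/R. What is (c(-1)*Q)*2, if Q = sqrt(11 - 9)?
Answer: -12*sqrt(2) ≈ -16.971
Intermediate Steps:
Q = sqrt(2) ≈ 1.4142
(c(-1)*Q)*2 = ((6/(-1))*sqrt(2))*2 = ((6*(-1))*sqrt(2))*2 = -6*sqrt(2)*2 = -12*sqrt(2)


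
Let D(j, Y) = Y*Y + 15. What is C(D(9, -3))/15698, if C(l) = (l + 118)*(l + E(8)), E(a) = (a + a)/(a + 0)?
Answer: 1846/7849 ≈ 0.23519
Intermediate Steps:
E(a) = 2 (E(a) = (2*a)/a = 2)
D(j, Y) = 15 + Y² (D(j, Y) = Y² + 15 = 15 + Y²)
C(l) = (2 + l)*(118 + l) (C(l) = (l + 118)*(l + 2) = (118 + l)*(2 + l) = (2 + l)*(118 + l))
C(D(9, -3))/15698 = (236 + (15 + (-3)²)² + 120*(15 + (-3)²))/15698 = (236 + (15 + 9)² + 120*(15 + 9))*(1/15698) = (236 + 24² + 120*24)*(1/15698) = (236 + 576 + 2880)*(1/15698) = 3692*(1/15698) = 1846/7849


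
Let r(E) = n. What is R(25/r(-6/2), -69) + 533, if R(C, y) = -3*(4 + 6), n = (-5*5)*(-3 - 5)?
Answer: 503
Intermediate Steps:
n = 200 (n = -25*(-8) = 200)
r(E) = 200
R(C, y) = -30 (R(C, y) = -3*10 = -30)
R(25/r(-6/2), -69) + 533 = -30 + 533 = 503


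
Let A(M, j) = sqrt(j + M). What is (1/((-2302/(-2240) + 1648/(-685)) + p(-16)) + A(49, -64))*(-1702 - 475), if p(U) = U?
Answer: 66807776/533301 - 2177*I*sqrt(15) ≈ 125.27 - 8431.5*I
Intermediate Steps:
A(M, j) = sqrt(M + j)
(1/((-2302/(-2240) + 1648/(-685)) + p(-16)) + A(49, -64))*(-1702 - 475) = (1/((-2302/(-2240) + 1648/(-685)) - 16) + sqrt(49 - 64))*(-1702 - 475) = (1/((-2302*(-1/2240) + 1648*(-1/685)) - 16) + sqrt(-15))*(-2177) = (1/((1151/1120 - 1648/685) - 16) + I*sqrt(15))*(-2177) = (1/(-42293/30688 - 16) + I*sqrt(15))*(-2177) = (1/(-533301/30688) + I*sqrt(15))*(-2177) = (-30688/533301 + I*sqrt(15))*(-2177) = 66807776/533301 - 2177*I*sqrt(15)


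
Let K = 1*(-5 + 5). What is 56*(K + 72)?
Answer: 4032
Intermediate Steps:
K = 0 (K = 1*0 = 0)
56*(K + 72) = 56*(0 + 72) = 56*72 = 4032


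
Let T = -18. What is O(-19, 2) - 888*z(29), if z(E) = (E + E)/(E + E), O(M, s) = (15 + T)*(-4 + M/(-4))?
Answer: -3561/4 ≈ -890.25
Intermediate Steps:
O(M, s) = 12 + 3*M/4 (O(M, s) = (15 - 18)*(-4 + M/(-4)) = -3*(-4 + M*(-¼)) = -3*(-4 - M/4) = 12 + 3*M/4)
z(E) = 1 (z(E) = (2*E)/((2*E)) = (2*E)*(1/(2*E)) = 1)
O(-19, 2) - 888*z(29) = (12 + (¾)*(-19)) - 888*1 = (12 - 57/4) - 888 = -9/4 - 888 = -3561/4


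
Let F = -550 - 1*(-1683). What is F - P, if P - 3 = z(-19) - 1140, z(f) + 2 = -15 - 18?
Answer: 2305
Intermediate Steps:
z(f) = -35 (z(f) = -2 + (-15 - 18) = -2 - 33 = -35)
F = 1133 (F = -550 + 1683 = 1133)
P = -1172 (P = 3 + (-35 - 1140) = 3 - 1175 = -1172)
F - P = 1133 - 1*(-1172) = 1133 + 1172 = 2305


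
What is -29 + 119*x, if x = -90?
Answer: -10739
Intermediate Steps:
-29 + 119*x = -29 + 119*(-90) = -29 - 10710 = -10739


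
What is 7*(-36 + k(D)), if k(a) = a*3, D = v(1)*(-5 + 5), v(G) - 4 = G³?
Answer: -252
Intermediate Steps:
v(G) = 4 + G³
D = 0 (D = (4 + 1³)*(-5 + 5) = (4 + 1)*0 = 5*0 = 0)
k(a) = 3*a
7*(-36 + k(D)) = 7*(-36 + 3*0) = 7*(-36 + 0) = 7*(-36) = -252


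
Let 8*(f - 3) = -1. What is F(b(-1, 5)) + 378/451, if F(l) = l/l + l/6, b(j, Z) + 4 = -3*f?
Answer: -5759/21648 ≈ -0.26603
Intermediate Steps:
f = 23/8 (f = 3 + (⅛)*(-1) = 3 - ⅛ = 23/8 ≈ 2.8750)
b(j, Z) = -101/8 (b(j, Z) = -4 - 3*23/8 = -4 - 69/8 = -101/8)
F(l) = 1 + l/6 (F(l) = 1 + l*(⅙) = 1 + l/6)
F(b(-1, 5)) + 378/451 = (1 + (⅙)*(-101/8)) + 378/451 = (1 - 101/48) + 378*(1/451) = -53/48 + 378/451 = -5759/21648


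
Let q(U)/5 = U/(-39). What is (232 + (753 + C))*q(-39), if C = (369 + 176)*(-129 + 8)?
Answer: -324800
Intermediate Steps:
q(U) = -5*U/39 (q(U) = 5*(U/(-39)) = 5*(U*(-1/39)) = 5*(-U/39) = -5*U/39)
C = -65945 (C = 545*(-121) = -65945)
(232 + (753 + C))*q(-39) = (232 + (753 - 65945))*(-5/39*(-39)) = (232 - 65192)*5 = -64960*5 = -324800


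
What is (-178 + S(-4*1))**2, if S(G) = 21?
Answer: 24649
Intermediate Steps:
(-178 + S(-4*1))**2 = (-178 + 21)**2 = (-157)**2 = 24649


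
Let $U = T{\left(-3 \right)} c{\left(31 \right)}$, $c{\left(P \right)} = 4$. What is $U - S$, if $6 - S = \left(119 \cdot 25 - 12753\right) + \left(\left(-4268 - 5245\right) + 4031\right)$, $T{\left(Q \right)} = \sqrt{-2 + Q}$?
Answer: $-15266 + 4 i \sqrt{5} \approx -15266.0 + 8.9443 i$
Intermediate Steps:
$U = 4 i \sqrt{5}$ ($U = \sqrt{-2 - 3} \cdot 4 = \sqrt{-5} \cdot 4 = i \sqrt{5} \cdot 4 = 4 i \sqrt{5} \approx 8.9443 i$)
$S = 15266$ ($S = 6 - \left(\left(119 \cdot 25 - 12753\right) + \left(\left(-4268 - 5245\right) + 4031\right)\right) = 6 - \left(\left(2975 - 12753\right) + \left(-9513 + 4031\right)\right) = 6 - \left(-9778 - 5482\right) = 6 - -15260 = 6 + 15260 = 15266$)
$U - S = 4 i \sqrt{5} - 15266 = -15266 + 4 i \sqrt{5}$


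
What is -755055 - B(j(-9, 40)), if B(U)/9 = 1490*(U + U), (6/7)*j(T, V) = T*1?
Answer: -473445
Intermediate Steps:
j(T, V) = 7*T/6 (j(T, V) = 7*(T*1)/6 = 7*T/6)
B(U) = 26820*U (B(U) = 9*(1490*(U + U)) = 9*(1490*(2*U)) = 9*(2980*U) = 26820*U)
-755055 - B(j(-9, 40)) = -755055 - 26820*(7/6)*(-9) = -755055 - 26820*(-21)/2 = -755055 - 1*(-281610) = -755055 + 281610 = -473445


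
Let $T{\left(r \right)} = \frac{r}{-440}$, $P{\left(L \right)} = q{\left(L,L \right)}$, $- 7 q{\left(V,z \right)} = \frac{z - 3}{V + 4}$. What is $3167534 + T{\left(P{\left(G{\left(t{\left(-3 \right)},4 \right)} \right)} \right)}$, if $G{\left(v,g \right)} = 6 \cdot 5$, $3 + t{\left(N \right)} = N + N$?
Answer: $\frac{331704160507}{104720} \approx 3.1675 \cdot 10^{6}$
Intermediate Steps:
$t{\left(N \right)} = -3 + 2 N$ ($t{\left(N \right)} = -3 + \left(N + N\right) = -3 + 2 N$)
$q{\left(V,z \right)} = - \frac{-3 + z}{7 \left(4 + V\right)}$ ($q{\left(V,z \right)} = - \frac{\left(z - 3\right) \frac{1}{V + 4}}{7} = - \frac{\left(-3 + z\right) \frac{1}{4 + V}}{7} = - \frac{\frac{1}{4 + V} \left(-3 + z\right)}{7} = - \frac{-3 + z}{7 \left(4 + V\right)}$)
$G{\left(v,g \right)} = 30$
$P{\left(L \right)} = \frac{3 - L}{7 \left(4 + L\right)}$
$T{\left(r \right)} = - \frac{r}{440}$ ($T{\left(r \right)} = r \left(- \frac{1}{440}\right) = - \frac{r}{440}$)
$3167534 + T{\left(P{\left(G{\left(t{\left(-3 \right)},4 \right)} \right)} \right)} = 3167534 - \frac{\frac{1}{7} \frac{1}{4 + 30} \left(3 - 30\right)}{440} = 3167534 - \frac{\frac{1}{7} \cdot \frac{1}{34} \left(3 - 30\right)}{440} = 3167534 - \frac{\frac{1}{7} \cdot \frac{1}{34} \left(-27\right)}{440} = 3167534 - - \frac{27}{104720} = 3167534 + \frac{27}{104720} = \frac{331704160507}{104720}$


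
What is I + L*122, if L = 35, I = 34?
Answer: 4304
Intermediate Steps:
I + L*122 = 34 + 35*122 = 34 + 4270 = 4304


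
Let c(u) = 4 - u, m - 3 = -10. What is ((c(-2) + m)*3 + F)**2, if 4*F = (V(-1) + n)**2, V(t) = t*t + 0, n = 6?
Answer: 1369/16 ≈ 85.563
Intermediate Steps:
m = -7 (m = 3 - 10 = -7)
V(t) = t**2 (V(t) = t**2 + 0 = t**2)
F = 49/4 (F = ((-1)**2 + 6)**2/4 = (1 + 6)**2/4 = (1/4)*7**2 = (1/4)*49 = 49/4 ≈ 12.250)
((c(-2) + m)*3 + F)**2 = (((4 - 1*(-2)) - 7)*3 + 49/4)**2 = (((4 + 2) - 7)*3 + 49/4)**2 = ((6 - 7)*3 + 49/4)**2 = (-1*3 + 49/4)**2 = (-3 + 49/4)**2 = (37/4)**2 = 1369/16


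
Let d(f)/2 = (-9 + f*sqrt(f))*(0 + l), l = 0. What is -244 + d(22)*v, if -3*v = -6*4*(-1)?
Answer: -244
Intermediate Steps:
v = -8 (v = -(-6*4)*(-1)/3 = -(-8)*(-1) = -1/3*24 = -8)
d(f) = 0 (d(f) = 2*((-9 + f*sqrt(f))*(0 + 0)) = 2*((-9 + f**(3/2))*0) = 2*0 = 0)
-244 + d(22)*v = -244 + 0*(-8) = -244 + 0 = -244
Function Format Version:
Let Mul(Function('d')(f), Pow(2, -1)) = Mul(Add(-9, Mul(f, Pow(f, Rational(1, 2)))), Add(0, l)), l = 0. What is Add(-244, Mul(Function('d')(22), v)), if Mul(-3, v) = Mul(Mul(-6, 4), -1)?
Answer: -244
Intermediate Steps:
v = -8 (v = Mul(Rational(-1, 3), Mul(Mul(-6, 4), -1)) = Mul(Rational(-1, 3), Mul(-24, -1)) = Mul(Rational(-1, 3), 24) = -8)
Function('d')(f) = 0 (Function('d')(f) = Mul(2, Mul(Add(-9, Mul(f, Pow(f, Rational(1, 2)))), Add(0, 0))) = Mul(2, Mul(Add(-9, Pow(f, Rational(3, 2))), 0)) = Mul(2, 0) = 0)
Add(-244, Mul(Function('d')(22), v)) = Add(-244, Mul(0, -8)) = Add(-244, 0) = -244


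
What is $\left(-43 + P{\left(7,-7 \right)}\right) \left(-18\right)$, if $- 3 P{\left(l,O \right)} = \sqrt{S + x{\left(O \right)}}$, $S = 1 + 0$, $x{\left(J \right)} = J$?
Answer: $774 + 6 i \sqrt{6} \approx 774.0 + 14.697 i$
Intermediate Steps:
$S = 1$
$P{\left(l,O \right)} = - \frac{\sqrt{1 + O}}{3}$
$\left(-43 + P{\left(7,-7 \right)}\right) \left(-18\right) = \left(-43 - \frac{\sqrt{1 - 7}}{3}\right) \left(-18\right) = \left(-43 - \frac{\sqrt{-6}}{3}\right) \left(-18\right) = \left(-43 - \frac{i \sqrt{6}}{3}\right) \left(-18\right) = 774 + 6 i \sqrt{6}$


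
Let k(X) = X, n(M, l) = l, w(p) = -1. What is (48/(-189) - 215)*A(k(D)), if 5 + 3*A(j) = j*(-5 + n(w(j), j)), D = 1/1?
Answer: 13561/21 ≈ 645.76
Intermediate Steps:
D = 1
A(j) = -5/3 + j*(-5 + j)/3 (A(j) = -5/3 + (j*(-5 + j))/3 = -5/3 + j*(-5 + j)/3)
(48/(-189) - 215)*A(k(D)) = (48/(-189) - 215)*(-5/3 - 5/3*1 + (⅓)*1²) = (48*(-1/189) - 215)*(-5/3 - 5/3 + (⅓)*1) = (-16/63 - 215)*(-5/3 - 5/3 + ⅓) = -13561/63*(-3) = 13561/21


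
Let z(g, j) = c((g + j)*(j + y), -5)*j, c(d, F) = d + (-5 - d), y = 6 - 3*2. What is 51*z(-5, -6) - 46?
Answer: 1484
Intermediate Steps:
y = 0 (y = 6 - 6 = 0)
c(d, F) = -5
z(g, j) = -5*j
51*z(-5, -6) - 46 = 51*(-5*(-6)) - 46 = 51*30 - 46 = 1530 - 46 = 1484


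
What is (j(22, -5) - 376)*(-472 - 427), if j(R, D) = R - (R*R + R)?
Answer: 773140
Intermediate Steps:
j(R, D) = -R² (j(R, D) = R - (R² + R) = R - (R + R²) = R + (-R - R²) = -R²)
(j(22, -5) - 376)*(-472 - 427) = (-1*22² - 376)*(-472 - 427) = (-1*484 - 376)*(-899) = (-484 - 376)*(-899) = -860*(-899) = 773140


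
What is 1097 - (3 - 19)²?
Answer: 841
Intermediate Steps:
1097 - (3 - 19)² = 1097 - 1*(-16)² = 1097 - 1*256 = 1097 - 256 = 841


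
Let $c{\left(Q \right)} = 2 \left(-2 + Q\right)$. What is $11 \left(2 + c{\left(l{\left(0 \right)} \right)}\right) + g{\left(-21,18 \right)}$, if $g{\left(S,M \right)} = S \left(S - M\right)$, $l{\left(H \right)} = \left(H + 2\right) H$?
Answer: $797$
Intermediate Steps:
$l{\left(H \right)} = H \left(2 + H\right)$ ($l{\left(H \right)} = \left(2 + H\right) H = H \left(2 + H\right)$)
$c{\left(Q \right)} = -4 + 2 Q$
$11 \left(2 + c{\left(l{\left(0 \right)} \right)}\right) + g{\left(-21,18 \right)} = 11 \left(2 - \left(4 - 2 \cdot 0 \left(2 + 0\right)\right)\right) - 21 \left(-21 - 18\right) = 11 \left(2 - \left(4 - 2 \cdot 0 \cdot 2\right)\right) - 21 \left(-21 - 18\right) = 11 \left(2 + \left(-4 + 2 \cdot 0\right)\right) - -819 = 11 \left(2 + \left(-4 + 0\right)\right) + 819 = 11 \left(2 - 4\right) + 819 = 11 \left(-2\right) + 819 = -22 + 819 = 797$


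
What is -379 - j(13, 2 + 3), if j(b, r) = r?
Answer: -384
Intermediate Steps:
-379 - j(13, 2 + 3) = -379 - (2 + 3) = -379 - 1*5 = -379 - 5 = -384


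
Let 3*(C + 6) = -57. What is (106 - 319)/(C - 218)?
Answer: 71/81 ≈ 0.87654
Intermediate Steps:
C = -25 (C = -6 + (1/3)*(-57) = -6 - 19 = -25)
(106 - 319)/(C - 218) = (106 - 319)/(-25 - 218) = -213/(-243) = -213*(-1/243) = 71/81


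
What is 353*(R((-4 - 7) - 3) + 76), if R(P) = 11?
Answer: 30711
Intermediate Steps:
353*(R((-4 - 7) - 3) + 76) = 353*(11 + 76) = 353*87 = 30711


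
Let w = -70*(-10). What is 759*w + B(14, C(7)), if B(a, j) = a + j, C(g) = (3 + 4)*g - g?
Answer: 531356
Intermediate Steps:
C(g) = 6*g (C(g) = 7*g - g = 6*g)
w = 700
759*w + B(14, C(7)) = 759*700 + (14 + 6*7) = 531300 + (14 + 42) = 531300 + 56 = 531356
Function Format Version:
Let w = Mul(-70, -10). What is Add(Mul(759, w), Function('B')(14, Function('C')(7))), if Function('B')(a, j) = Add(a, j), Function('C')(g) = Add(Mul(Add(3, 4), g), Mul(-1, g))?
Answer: 531356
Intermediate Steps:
Function('C')(g) = Mul(6, g) (Function('C')(g) = Add(Mul(7, g), Mul(-1, g)) = Mul(6, g))
w = 700
Add(Mul(759, w), Function('B')(14, Function('C')(7))) = Add(Mul(759, 700), Add(14, Mul(6, 7))) = Add(531300, Add(14, 42)) = Add(531300, 56) = 531356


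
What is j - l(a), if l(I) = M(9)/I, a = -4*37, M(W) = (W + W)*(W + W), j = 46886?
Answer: 1734863/37 ≈ 46888.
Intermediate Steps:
M(W) = 4*W² (M(W) = (2*W)*(2*W) = 4*W²)
a = -148
l(I) = 324/I (l(I) = (4*9²)/I = (4*81)/I = 324/I)
j - l(a) = 46886 - 324/(-148) = 46886 - 324*(-1)/148 = 46886 - 1*(-81/37) = 46886 + 81/37 = 1734863/37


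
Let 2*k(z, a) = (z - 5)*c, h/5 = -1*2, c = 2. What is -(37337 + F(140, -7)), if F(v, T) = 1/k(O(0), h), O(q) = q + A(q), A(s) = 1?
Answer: -149347/4 ≈ -37337.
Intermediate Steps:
h = -10 (h = 5*(-1*2) = 5*(-2) = -10)
O(q) = 1 + q (O(q) = q + 1 = 1 + q)
k(z, a) = -5 + z (k(z, a) = ((z - 5)*2)/2 = ((-5 + z)*2)/2 = (-10 + 2*z)/2 = -5 + z)
F(v, T) = -1/4 (F(v, T) = 1/(-5 + (1 + 0)) = 1/(-5 + 1) = 1/(-4) = -1/4)
-(37337 + F(140, -7)) = -(37337 - 1/4) = -1*149347/4 = -149347/4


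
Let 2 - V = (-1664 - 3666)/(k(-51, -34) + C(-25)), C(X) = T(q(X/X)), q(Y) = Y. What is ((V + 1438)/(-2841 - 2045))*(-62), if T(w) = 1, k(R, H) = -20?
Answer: 682930/46417 ≈ 14.713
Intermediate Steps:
C(X) = 1
V = -5292/19 (V = 2 - (-1664 - 3666)/(-20 + 1) = 2 - (-5330)/(-19) = 2 - (-5330)*(-1)/19 = 2 - 1*5330/19 = 2 - 5330/19 = -5292/19 ≈ -278.53)
((V + 1438)/(-2841 - 2045))*(-62) = ((-5292/19 + 1438)/(-2841 - 2045))*(-62) = ((22030/19)/(-4886))*(-62) = ((22030/19)*(-1/4886))*(-62) = -11015/46417*(-62) = 682930/46417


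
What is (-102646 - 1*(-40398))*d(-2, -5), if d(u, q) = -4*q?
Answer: -1244960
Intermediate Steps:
(-102646 - 1*(-40398))*d(-2, -5) = (-102646 - 1*(-40398))*(-4*(-5)) = (-102646 + 40398)*20 = -62248*20 = -1244960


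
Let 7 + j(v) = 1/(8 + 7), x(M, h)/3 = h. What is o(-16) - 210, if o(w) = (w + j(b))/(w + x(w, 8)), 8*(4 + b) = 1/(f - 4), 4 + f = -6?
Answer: -3193/15 ≈ -212.87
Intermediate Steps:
f = -10 (f = -4 - 6 = -10)
b = -449/112 (b = -4 + 1/(8*(-10 - 4)) = -4 + (⅛)/(-14) = -4 + (⅛)*(-1/14) = -4 - 1/112 = -449/112 ≈ -4.0089)
x(M, h) = 3*h
j(v) = -104/15 (j(v) = -7 + 1/(8 + 7) = -7 + 1/15 = -104/15)
o(w) = (-104/15 + w)/(24 + w) (o(w) = (w - 104/15)/(w + 3*8) = (-104/15 + w)/(w + 24) = (-104/15 + w)/(24 + w))
o(-16) - 210 = (-104/15 - 16)/(24 - 16) - 210 = -344/15/8 - 210 = (⅛)*(-344/15) - 210 = -43/15 - 210 = -3193/15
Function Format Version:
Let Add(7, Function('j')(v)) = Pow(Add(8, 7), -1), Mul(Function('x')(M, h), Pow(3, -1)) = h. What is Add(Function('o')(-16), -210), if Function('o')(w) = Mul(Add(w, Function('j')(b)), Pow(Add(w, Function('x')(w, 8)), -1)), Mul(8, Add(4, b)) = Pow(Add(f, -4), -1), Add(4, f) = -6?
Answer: Rational(-3193, 15) ≈ -212.87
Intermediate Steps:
f = -10 (f = Add(-4, -6) = -10)
b = Rational(-449, 112) (b = Add(-4, Mul(Rational(1, 8), Pow(Add(-10, -4), -1))) = Add(-4, Mul(Rational(1, 8), Pow(-14, -1))) = Add(-4, Mul(Rational(1, 8), Rational(-1, 14))) = Add(-4, Rational(-1, 112)) = Rational(-449, 112) ≈ -4.0089)
Function('x')(M, h) = Mul(3, h)
Function('j')(v) = Rational(-104, 15) (Function('j')(v) = Add(-7, Pow(Add(8, 7), -1)) = Add(-7, Pow(15, -1)) = Add(-7, Rational(1, 15)) = Rational(-104, 15))
Function('o')(w) = Mul(Pow(Add(24, w), -1), Add(Rational(-104, 15), w)) (Function('o')(w) = Mul(Add(w, Rational(-104, 15)), Pow(Add(w, Mul(3, 8)), -1)) = Mul(Add(Rational(-104, 15), w), Pow(Add(w, 24), -1)) = Mul(Add(Rational(-104, 15), w), Pow(Add(24, w), -1)) = Mul(Pow(Add(24, w), -1), Add(Rational(-104, 15), w)))
Add(Function('o')(-16), -210) = Add(Mul(Pow(Add(24, -16), -1), Add(Rational(-104, 15), -16)), -210) = Add(Mul(Pow(8, -1), Rational(-344, 15)), -210) = Add(Mul(Rational(1, 8), Rational(-344, 15)), -210) = Add(Rational(-43, 15), -210) = Rational(-3193, 15)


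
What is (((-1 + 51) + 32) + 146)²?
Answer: 51984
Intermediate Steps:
(((-1 + 51) + 32) + 146)² = ((50 + 32) + 146)² = (82 + 146)² = 228² = 51984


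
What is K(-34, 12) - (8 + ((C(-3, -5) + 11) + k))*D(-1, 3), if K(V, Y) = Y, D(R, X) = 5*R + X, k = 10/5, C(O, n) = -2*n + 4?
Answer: 82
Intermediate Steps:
C(O, n) = 4 - 2*n
k = 2 (k = 10*(⅕) = 2)
D(R, X) = X + 5*R
K(-34, 12) - (8 + ((C(-3, -5) + 11) + k))*D(-1, 3) = 12 - (8 + (((4 - 2*(-5)) + 11) + 2))*(3 + 5*(-1)) = 12 - (8 + (((4 + 10) + 11) + 2))*(3 - 5) = 12 - (8 + ((14 + 11) + 2))*(-2) = 12 - (8 + (25 + 2))*(-2) = 12 - (8 + 27)*(-2) = 12 - 35*(-2) = 12 - 1*(-70) = 12 + 70 = 82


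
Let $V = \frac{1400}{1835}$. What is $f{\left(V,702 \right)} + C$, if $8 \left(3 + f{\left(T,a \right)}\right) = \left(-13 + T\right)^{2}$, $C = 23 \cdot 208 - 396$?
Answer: $\frac{4745059201}{1077512} \approx 4403.7$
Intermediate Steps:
$C = 4388$ ($C = 4784 - 396 = 4388$)
$V = \frac{280}{367}$ ($V = 1400 \cdot \frac{1}{1835} = \frac{280}{367} \approx 0.76294$)
$f{\left(T,a \right)} = -3 + \frac{\left(-13 + T\right)^{2}}{8}$
$f{\left(V,702 \right)} + C = \left(-3 + \frac{\left(-13 + \frac{280}{367}\right)^{2}}{8}\right) + 4388 = \left(-3 + \frac{\left(- \frac{4491}{367}\right)^{2}}{8}\right) + 4388 = \left(-3 + \frac{1}{8} \cdot \frac{20169081}{134689}\right) + 4388 = \left(-3 + \frac{20169081}{1077512}\right) + 4388 = \frac{16936545}{1077512} + 4388 = \frac{4745059201}{1077512}$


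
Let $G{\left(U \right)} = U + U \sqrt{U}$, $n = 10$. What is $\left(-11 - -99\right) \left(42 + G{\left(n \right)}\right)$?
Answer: $4576 + 880 \sqrt{10} \approx 7358.8$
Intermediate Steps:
$G{\left(U \right)} = U + U^{\frac{3}{2}}$
$\left(-11 - -99\right) \left(42 + G{\left(n \right)}\right) = \left(-11 - -99\right) \left(42 + \left(10 + 10^{\frac{3}{2}}\right)\right) = \left(-11 + 99\right) \left(42 + \left(10 + 10 \sqrt{10}\right)\right) = 88 \left(52 + 10 \sqrt{10}\right) = 4576 + 880 \sqrt{10}$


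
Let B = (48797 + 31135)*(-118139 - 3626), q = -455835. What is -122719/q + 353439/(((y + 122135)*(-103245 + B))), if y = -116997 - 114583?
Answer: 2904978882903501032/10790432186184112875 ≈ 0.26922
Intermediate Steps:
y = -231580
B = -9732919980 (B = 79932*(-121765) = -9732919980)
-122719/q + 353439/(((y + 122135)*(-103245 + B))) = -122719/(-455835) + 353439/(((-231580 + 122135)*(-103245 - 9732919980))) = -122719*(-1/455835) + 353439/((-109445*(-9733023225))) = 122719/455835 + 353439/1065230726860125 = 122719/455835 + 353439*(1/1065230726860125) = 122719/455835 + 39271/118358969651125 = 2904978882903501032/10790432186184112875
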